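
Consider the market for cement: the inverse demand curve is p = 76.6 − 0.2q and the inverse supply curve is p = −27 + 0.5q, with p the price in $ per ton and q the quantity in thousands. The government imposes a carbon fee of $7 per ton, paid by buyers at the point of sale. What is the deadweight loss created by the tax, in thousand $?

Deadweight loss = $35 thousand.

Inverting to q(p) form: qd = 383 − 5p; qs = 2p + 54.
Without the tax, 383 − 5p = 2p + 54 gives 7p = 329, so p* = $47 and q* = 148.
With the tax collected from buyers, demand (in seller-price terms) shifts: qd = 383 − 5(p + 7).
New equilibrium: buyers pay $49, producers receive $42, q = 138. (Wedge: pb − ps = 7.)
Quantity falls by |ΔQ| = |148 − 138| = 10.
DWL = ½ · t · |ΔQ| = ½ · 7 · 10 = $35.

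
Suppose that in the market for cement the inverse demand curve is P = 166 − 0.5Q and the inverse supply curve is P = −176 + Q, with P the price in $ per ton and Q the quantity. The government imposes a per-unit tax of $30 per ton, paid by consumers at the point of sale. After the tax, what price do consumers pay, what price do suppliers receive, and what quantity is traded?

Rewrite in direct form: Qd = 332 − 2P and Qs = P + 176.
Before the tax: set 332 − 2P = P + 176 → P* = $52, Q* = 228.
With the tax collected from consumers, demand (in seller-price terms) shifts: Qd = 332 − 2(P + 30).
New equilibrium: consumers pay $62, suppliers receive $32, Q = 208. (Wedge: Pb − Ps = 30.)

Consumers pay $62; suppliers receive $32; quantity = 208.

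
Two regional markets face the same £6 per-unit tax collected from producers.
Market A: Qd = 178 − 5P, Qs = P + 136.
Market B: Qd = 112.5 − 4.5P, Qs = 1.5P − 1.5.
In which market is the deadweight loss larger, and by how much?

Market A: pre-tax P* = £7, Q* = 143; post-tax Q = 138; deadweight loss = £15.
Market B: pre-tax P* = £19, Q* = 27; post-tax Q = 20.25; deadweight loss = £20.25.
Difference: £15 vs £20.25 → market B is larger by £5.25.

Market B, by £5.25.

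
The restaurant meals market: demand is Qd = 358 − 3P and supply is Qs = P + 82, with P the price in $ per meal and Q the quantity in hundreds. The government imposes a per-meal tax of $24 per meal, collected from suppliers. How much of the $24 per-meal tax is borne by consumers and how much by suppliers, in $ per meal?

Consumers bear $6 per meal; suppliers bear $18 per meal.

Before the tax: set 358 − 3P = P + 82 → P* = $69, Q* = 151.
With the tax collected from suppliers, supply shifts: Qs = (P − 24) + 82.
New equilibrium: consumers pay $75, suppliers receive $51, Q = 133. (Wedge: Pb − Ps = 24.)
Burden on consumers: $6; on suppliers: $18. (They sum to $24.)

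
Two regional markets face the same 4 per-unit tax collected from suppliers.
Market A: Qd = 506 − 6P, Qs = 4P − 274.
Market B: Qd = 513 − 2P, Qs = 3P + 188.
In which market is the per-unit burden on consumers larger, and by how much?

Market A: pre-tax P* = 78, Q* = 38; post-tax Q = 28.4; per-unit burden on consumers = 1.6.
Market B: pre-tax P* = 65, Q* = 383; post-tax Q = 378.2; per-unit burden on consumers = 2.4.
Difference: 1.6 vs 2.4 → market B is larger by 0.8.

Market B, by 0.8.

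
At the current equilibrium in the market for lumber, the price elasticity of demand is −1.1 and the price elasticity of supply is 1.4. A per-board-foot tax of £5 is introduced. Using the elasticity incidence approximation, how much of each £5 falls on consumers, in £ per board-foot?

Consumers bear ≈ £2.8 per board-foot.

Incidence ratio: consumers' share ≈ εs / (εs + |εd|) = 1.4 / (1.4 + 1.1) = 0.56.
So consumers bear ≈ 0.56 × £5 = £2.8; suppliers bear £2.2.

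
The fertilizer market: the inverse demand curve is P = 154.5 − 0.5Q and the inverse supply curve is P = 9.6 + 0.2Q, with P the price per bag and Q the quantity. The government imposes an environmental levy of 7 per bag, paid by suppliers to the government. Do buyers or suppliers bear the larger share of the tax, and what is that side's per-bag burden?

Buyers bear the larger share: 5 per bag.

Rewrite in direct form: Qd = 309 − 2P and Qs = 5P − 48.
Before the tax: set 309 − 2P = 5P − 48 → P* = 51, Q* = 207.
With the tax collected from suppliers, supply shifts: Qs = 5(P − 7) − 48.
New equilibrium: buyers pay 56, suppliers receive 49, Q = 197. (Wedge: Pb − Ps = 7.)
Per-bag burden: buyers 5, suppliers 2.
Buyers take the larger share because demand is less price-elastic here (demand slope 2 vs supply slope 5).
The less price-elastic side of the market bears the larger share of a per-unit tax.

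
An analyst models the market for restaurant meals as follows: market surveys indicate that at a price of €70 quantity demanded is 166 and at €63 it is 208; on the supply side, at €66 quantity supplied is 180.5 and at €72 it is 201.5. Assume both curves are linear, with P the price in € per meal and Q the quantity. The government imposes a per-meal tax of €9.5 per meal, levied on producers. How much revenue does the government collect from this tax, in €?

Tax revenue = €1548.5.

Demand slope: (208 − 166)/(63 − 70) = -6, so Qd = 586 − 6P.
Supply slope: (201.5 − 180.5)/(72 − 66) = 3.5, so Qs = 3.5P − 50.5.
Without the tax, 586 − 6P = 3.5P − 50.5 gives 9.5P = 636.5, so P* = €67 and Q* = 184.
With the tax collected from producers, supply shifts: Qs = 3.5(P − 9.5) − 50.5.
Solving gives Q = 163 with consumers paying €70.5 and producers receiving €61 (the €9.5 wedge).
Revenue = t · Q = 9.5 · 163 = €1548.5.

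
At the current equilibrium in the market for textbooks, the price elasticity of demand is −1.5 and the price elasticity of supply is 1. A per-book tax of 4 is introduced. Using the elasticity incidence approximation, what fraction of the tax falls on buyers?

Incidence ratio: buyers' share ≈ εs / (εs + |εd|) = 1 / (1 + 1.5) = 0.4.
Supply is the less elastic side, so buyers bear the smaller share.

Buyers' share ≈ 0.4.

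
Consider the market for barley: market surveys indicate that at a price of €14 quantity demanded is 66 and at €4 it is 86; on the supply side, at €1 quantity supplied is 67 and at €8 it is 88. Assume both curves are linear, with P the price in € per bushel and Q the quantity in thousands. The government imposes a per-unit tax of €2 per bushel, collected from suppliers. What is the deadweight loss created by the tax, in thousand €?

Deadweight loss = €2.4 thousand.

Demand slope: (86 − 66)/(4 − 14) = -2, so Qd = 94 − 2P.
Supply slope: (88 − 67)/(8 − 1) = 3, so Qs = 3P + 64.
Without the tax, 94 − 2P = 3P + 64 gives 5P = 30, so P* = €6 and Q* = 82.
With the tax collected from suppliers, supply shifts: Qs = 3(P − 2) + 64.
Solving gives Q = 79.6 with buyers paying €7.2 and suppliers receiving €5.2 (the €2 wedge).
Quantity falls by |ΔQ| = |82 − 79.6| = 2.4.
DWL = ½ · t · |ΔQ| = ½ · 2 · 2.4 = €2.4.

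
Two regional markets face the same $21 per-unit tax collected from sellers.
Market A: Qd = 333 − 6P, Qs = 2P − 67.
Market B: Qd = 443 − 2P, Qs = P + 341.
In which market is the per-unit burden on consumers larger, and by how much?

Market B, by $1.75.

Market A: pre-tax P* = $50, Q* = 33; post-tax Q = 1.5; per-unit burden on consumers = $5.25.
Market B: pre-tax P* = $34, Q* = 375; post-tax Q = 361; per-unit burden on consumers = $7.
Difference: $5.25 vs $7 → market B is larger by $1.75.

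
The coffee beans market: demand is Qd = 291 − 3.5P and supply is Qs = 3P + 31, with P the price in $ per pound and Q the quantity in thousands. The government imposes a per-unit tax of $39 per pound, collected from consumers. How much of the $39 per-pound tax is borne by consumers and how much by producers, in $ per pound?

Consumers bear $18 per pound; producers bear $21 per pound.

Without the tax, 291 − 3.5P = 3P + 31 gives 6.5P = 260, so P* = $40 and Q* = 151.
With the tax collected from consumers, demand (in seller-price terms) shifts: Qd = 291 − 3.5(P + 39).
New equilibrium: consumers pay $58, producers receive $19, Q = 88. (Wedge: Pb − Ps = 39.)
Burden on consumers: $18; on producers: $21. (They sum to $39.)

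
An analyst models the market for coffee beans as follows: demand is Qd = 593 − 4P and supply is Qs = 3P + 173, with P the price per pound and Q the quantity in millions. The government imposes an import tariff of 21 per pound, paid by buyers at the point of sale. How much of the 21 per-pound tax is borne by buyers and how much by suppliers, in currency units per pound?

Buyers bear 9 per pound; suppliers bear 12 per pound.

Before the tax: set 593 − 4P = 3P + 173 → P* = 60, Q* = 353.
With the tax collected from buyers, demand (in seller-price terms) shifts: Qd = 593 − 4(P + 21).
Solving gives Q = 317 with buyers paying 69 and suppliers receiving 48 (the 21 wedge).
Burden on buyers: 9; on suppliers: 12. (They sum to 21.)
The less price-elastic side of the market bears the larger share of a per-unit tax.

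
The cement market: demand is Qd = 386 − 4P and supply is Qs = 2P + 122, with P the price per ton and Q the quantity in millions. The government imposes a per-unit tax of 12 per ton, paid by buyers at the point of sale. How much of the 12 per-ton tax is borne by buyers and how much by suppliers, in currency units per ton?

Without the tax, 386 − 4P = 2P + 122 gives 6P = 264, so P* = 44 and Q* = 210.
With the tax collected from buyers, demand (in seller-price terms) shifts: Qd = 386 − 4(P + 12).
New equilibrium: buyers pay 48, suppliers receive 36, Q = 194. (Wedge: Pb − Ps = 12.)
Burden on buyers: 4; on suppliers: 8. (They sum to 12.)
The less price-elastic side of the market bears the larger share of a per-unit tax.

Buyers bear 4 per ton; suppliers bear 8 per ton.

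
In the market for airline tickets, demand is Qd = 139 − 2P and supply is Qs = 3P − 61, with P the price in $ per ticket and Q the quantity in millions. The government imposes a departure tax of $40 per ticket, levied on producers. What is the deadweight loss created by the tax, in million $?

Deadweight loss = $960 million.

Without the tax, 139 − 2P = 3P − 61 gives 5P = 200, so P* = $40 and Q* = 59.
With the tax collected from producers, supply shifts: Qs = 3(P − 40) − 61.
New equilibrium: buyers pay $64, producers receive $24, Q = 11. (Wedge: Pb − Ps = 40.)
Quantity falls by |ΔQ| = |59 − 11| = 48.
DWL = ½ · t · |ΔQ| = ½ · 40 · 48 = $960.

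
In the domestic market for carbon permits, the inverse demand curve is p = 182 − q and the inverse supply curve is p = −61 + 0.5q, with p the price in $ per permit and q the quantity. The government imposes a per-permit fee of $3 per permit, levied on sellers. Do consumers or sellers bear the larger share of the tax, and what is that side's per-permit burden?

Inverting to q(p) form: qd = 182 − p; qs = 2p + 122.
Without the tax, 182 − p = 2p + 122 gives 3p = 60, so p* = $20 and q* = 162.
With the tax collected from sellers, supply shifts: qs = 2(p − 3) + 122.
New equilibrium: consumers pay $22, sellers receive $19, q = 160. (Wedge: pb − ps = 3.)
Per-permit burden: consumers $2, sellers $1.
Consumers take the larger share because demand is less price-elastic here (demand slope 1 vs supply slope 2).
The less price-elastic side of the market bears the larger share of a per-unit tax.

Consumers bear the larger share: $2 per permit.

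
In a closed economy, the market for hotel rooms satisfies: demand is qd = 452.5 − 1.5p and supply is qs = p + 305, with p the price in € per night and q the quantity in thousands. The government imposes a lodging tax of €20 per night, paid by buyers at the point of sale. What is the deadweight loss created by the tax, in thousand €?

Deadweight loss = €120 thousand.

Before the tax: set 452.5 − 1.5p = p + 305 → p* = €59, q* = 364.
With the tax collected from buyers, demand (in seller-price terms) shifts: qd = 452.5 − 1.5(p + 20).
New equilibrium: buyers pay €67, producers receive €47, q = 352. (Wedge: pb − ps = 20.)
Quantity falls by |ΔQ| = |364 − 352| = 12.
DWL = ½ · t · |ΔQ| = ½ · 20 · 12 = €120.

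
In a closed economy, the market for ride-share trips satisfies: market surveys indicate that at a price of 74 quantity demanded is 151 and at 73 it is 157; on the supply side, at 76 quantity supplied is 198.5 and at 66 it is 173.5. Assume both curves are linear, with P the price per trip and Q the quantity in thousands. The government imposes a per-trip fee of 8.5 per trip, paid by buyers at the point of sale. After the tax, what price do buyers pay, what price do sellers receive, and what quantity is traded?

Demand slope: (157 − 151)/(73 − 74) = -6, so Qd = 595 − 6P.
Supply slope: (173.5 − 198.5)/(66 − 76) = 2.5, so Qs = 2.5P + 8.5.
Without the tax, 595 − 6P = 2.5P + 8.5 gives 8.5P = 586.5, so P* = 69 and Q* = 181.
With the tax collected from buyers, demand (in seller-price terms) shifts: Qd = 595 − 6(P + 8.5).
Solving gives Q = 166 with buyers paying 71.5 and sellers receiving 63 (the 8.5 wedge).
The less price-elastic side of the market bears the larger share of a per-unit tax.

Buyers pay 71.5; sellers receive 63; quantity = 166.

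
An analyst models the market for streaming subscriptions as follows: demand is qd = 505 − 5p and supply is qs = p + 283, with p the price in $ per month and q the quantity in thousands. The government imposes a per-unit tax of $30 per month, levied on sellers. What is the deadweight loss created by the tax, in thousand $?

Deadweight loss = $375 thousand.

Without the tax, 505 − 5p = p + 283 gives 6p = 222, so p* = $37 and q* = 320.
With the tax collected from sellers, supply shifts: qs = (p − 30) + 283.
Solving gives q = 295 with buyers paying $42 and sellers receiving $12 (the $30 wedge).
Quantity falls by |ΔQ| = |320 − 295| = 25.
DWL = ½ · t · |ΔQ| = ½ · 30 · 25 = $375.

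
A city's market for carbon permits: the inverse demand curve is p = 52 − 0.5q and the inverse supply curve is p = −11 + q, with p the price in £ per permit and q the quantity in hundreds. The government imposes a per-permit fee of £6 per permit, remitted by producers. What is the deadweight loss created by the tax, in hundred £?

Deadweight loss = £12 hundred.

Inverting to q(p) form: qd = 104 − 2p; qs = p + 11.
Before the tax: set 104 − 2p = p + 11 → p* = £31, q* = 42.
With the tax collected from producers, supply shifts: qs = (p − 6) + 11.
Solving gives q = 38 with buyers paying £33 and producers receiving £27 (the £6 wedge).
Quantity falls by |ΔQ| = |42 − 38| = 4.
DWL = ½ · t · |ΔQ| = ½ · 6 · 4 = £12.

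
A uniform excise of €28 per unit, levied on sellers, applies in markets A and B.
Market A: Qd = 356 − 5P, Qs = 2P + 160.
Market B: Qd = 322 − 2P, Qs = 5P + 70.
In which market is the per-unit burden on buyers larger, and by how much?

Market B, by €12.

Market A: pre-tax P* = €28, Q* = 216; post-tax Q = 176; per-unit burden on buyers = €8.
Market B: pre-tax P* = €36, Q* = 250; post-tax Q = 210; per-unit burden on buyers = €20.
Difference: €8 vs €20 → market B is larger by €12.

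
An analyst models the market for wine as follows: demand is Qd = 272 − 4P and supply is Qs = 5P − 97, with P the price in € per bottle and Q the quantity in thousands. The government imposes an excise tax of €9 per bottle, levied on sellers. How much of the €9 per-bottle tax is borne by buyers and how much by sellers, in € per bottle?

Buyers bear €5 per bottle; sellers bear €4 per bottle.

Before the tax: set 272 − 4P = 5P − 97 → P* = €41, Q* = 108.
With the tax collected from sellers, supply shifts: Qs = 5(P − 9) − 97.
Solving gives Q = 88 with buyers paying €46 and sellers receiving €37 (the €9 wedge).
Burden on buyers: €5; on sellers: €4. (They sum to €9.)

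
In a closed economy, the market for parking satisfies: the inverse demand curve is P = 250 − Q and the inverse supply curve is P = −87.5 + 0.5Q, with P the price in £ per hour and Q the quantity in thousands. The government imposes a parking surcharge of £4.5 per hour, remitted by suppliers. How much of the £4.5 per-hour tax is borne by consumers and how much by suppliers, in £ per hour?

Consumers bear £3 per hour; suppliers bear £1.5 per hour.

Inverting to Q(P) form: Qd = 250 − P; Qs = 2P + 175.
Without the tax, 250 − P = 2P + 175 gives 3P = 75, so P* = £25 and Q* = 225.
With the tax collected from suppliers, supply shifts: Qs = 2(P − 4.5) + 175.
Solving gives Q = 222 with consumers paying £28 and suppliers receiving £23.5 (the £4.5 wedge).
Burden on consumers: £3; on suppliers: £1.5. (They sum to £4.5.)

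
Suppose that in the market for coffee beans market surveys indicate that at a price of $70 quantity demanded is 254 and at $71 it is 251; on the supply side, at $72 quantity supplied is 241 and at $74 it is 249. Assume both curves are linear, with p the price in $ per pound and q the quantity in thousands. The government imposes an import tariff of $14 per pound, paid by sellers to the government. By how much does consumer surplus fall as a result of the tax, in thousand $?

Consumer surplus falls by $1864 thousand.

Demand slope: (251 − 254)/(71 − 70) = -3, so qd = 464 − 3p.
Supply slope: (249 − 241)/(74 − 72) = 4, so qs = 4p − 47.
Without the tax, 464 − 3p = 4p − 47 gives 7p = 511, so p* = $73 and q* = 245.
With the tax collected from sellers, supply shifts: qs = 4(p − 14) − 47.
Solving gives q = 221 with consumers paying $81 and sellers receiving $67 (the $14 wedge).
ΔCS is the trapezoid between Q = 221 and Q = 245 of height $8: ½ · (245 + 221) · 8 = $1864.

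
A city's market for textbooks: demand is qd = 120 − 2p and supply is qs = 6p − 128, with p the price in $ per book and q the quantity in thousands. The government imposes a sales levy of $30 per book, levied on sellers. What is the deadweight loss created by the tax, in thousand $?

Before the tax: set 120 − 2p = 6p − 128 → p* = $31, q* = 58.
With the tax collected from sellers, supply shifts: qs = 6(p − 30) − 128.
New equilibrium: consumers pay $53.5, sellers receive $23.5, q = 13. (Wedge: pb − ps = 30.)
Quantity falls by |ΔQ| = |58 − 13| = 45.
DWL = ½ · t · |ΔQ| = ½ · 30 · 45 = $675.

Deadweight loss = $675 thousand.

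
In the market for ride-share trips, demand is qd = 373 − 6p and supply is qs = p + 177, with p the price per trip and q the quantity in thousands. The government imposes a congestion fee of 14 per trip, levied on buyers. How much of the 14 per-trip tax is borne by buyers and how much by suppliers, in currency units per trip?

Buyers bear 2 per trip; suppliers bear 12 per trip.

Before the tax: set 373 − 6p = p + 177 → p* = 28, q* = 205.
With the tax collected from buyers, demand (in seller-price terms) shifts: qd = 373 − 6(p + 14).
Solving gives q = 193 with buyers paying 30 and suppliers receiving 16 (the 14 wedge).
Burden on buyers: 2; on suppliers: 12. (They sum to 14.)
The less price-elastic side of the market bears the larger share of a per-unit tax.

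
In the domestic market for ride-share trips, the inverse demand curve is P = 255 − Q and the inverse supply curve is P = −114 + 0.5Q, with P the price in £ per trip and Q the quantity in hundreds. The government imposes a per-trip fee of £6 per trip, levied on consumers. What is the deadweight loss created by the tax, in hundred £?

Rewrite in direct form: Qd = 255 − P and Qs = 2P + 228.
Before the tax: set 255 − P = 2P + 228 → P* = £9, Q* = 246.
With the tax collected from consumers, demand (in seller-price terms) shifts: Qd = 255 − (P + 6).
New equilibrium: consumers pay £13, sellers receive £7, Q = 242. (Wedge: Pb − Ps = 6.)
Quantity falls by |ΔQ| = |246 − 242| = 4.
DWL = ½ · t · |ΔQ| = ½ · 6 · 4 = £12.

Deadweight loss = £12 hundred.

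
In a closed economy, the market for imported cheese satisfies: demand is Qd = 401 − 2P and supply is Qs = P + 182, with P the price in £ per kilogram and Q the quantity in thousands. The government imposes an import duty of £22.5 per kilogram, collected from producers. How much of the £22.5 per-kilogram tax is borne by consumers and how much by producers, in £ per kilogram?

Consumers bear £7.5 per kilogram; producers bear £15 per kilogram.

Without the tax, 401 − 2P = P + 182 gives 3P = 219, so P* = £73 and Q* = 255.
With the tax collected from producers, supply shifts: Qs = (P − 22.5) + 182.
Solving gives Q = 240 with consumers paying £80.5 and producers receiving £58 (the £22.5 wedge).
Burden on consumers: £7.5; on producers: £15. (They sum to £22.5.)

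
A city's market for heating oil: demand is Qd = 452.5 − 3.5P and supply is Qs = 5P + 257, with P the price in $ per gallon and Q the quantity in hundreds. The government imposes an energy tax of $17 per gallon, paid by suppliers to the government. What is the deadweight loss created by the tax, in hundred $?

Before the tax: set 452.5 − 3.5P = 5P + 257 → P* = $23, Q* = 372.
With the tax collected from suppliers, supply shifts: Qs = 5(P − 17) + 257.
New equilibrium: consumers pay $33, suppliers receive $16, Q = 337. (Wedge: Pb − Ps = 17.)
Quantity falls by |ΔQ| = |372 − 337| = 35.
DWL = ½ · t · |ΔQ| = ½ · 17 · 35 = $297.5.

Deadweight loss = $297.5 hundred.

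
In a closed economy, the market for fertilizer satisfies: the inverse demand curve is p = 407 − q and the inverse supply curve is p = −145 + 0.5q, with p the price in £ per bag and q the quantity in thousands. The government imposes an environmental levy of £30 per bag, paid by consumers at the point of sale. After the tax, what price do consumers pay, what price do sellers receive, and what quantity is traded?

Consumers pay £59; sellers receive £29; quantity = 348.

Inverting to q(p) form: qd = 407 − p; qs = 2p + 290.
Without the tax, 407 − p = 2p + 290 gives 3p = 117, so p* = £39 and q* = 368.
With the tax collected from consumers, demand (in seller-price terms) shifts: qd = 407 − (p + 30).
Solving gives q = 348 with consumers paying £59 and sellers receiving £29 (the £30 wedge).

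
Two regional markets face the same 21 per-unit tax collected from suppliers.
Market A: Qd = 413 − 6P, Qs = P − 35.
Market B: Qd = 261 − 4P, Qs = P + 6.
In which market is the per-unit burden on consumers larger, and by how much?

Market B, by 1.2.

Market A: pre-tax P* = 64, Q* = 29; post-tax Q = 11; per-unit burden on consumers = 3.
Market B: pre-tax P* = 51, Q* = 57; post-tax Q = 40.2; per-unit burden on consumers = 4.2.
Difference: 3 vs 4.2 → market B is larger by 1.2.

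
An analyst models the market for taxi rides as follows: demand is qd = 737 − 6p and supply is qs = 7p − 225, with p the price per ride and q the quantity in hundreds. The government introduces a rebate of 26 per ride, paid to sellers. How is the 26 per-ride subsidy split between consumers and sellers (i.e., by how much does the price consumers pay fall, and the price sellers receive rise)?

Before the subsidy: set 737 − 6p = 7p − 225 → p* = 74, q* = 293.
With a per-unit subsidy paid to sellers, each receives p + 26 per unit sold, so supply becomes qs = 7(p + 26) − 225.
Solving gives q = 377 with consumers paying 60 and sellers receiving 86 (the 26 wedge).
Gain to consumers: 14; to sellers: 12. (They sum to 26.)

Consumers gain 14 per ride; sellers gain 12 per ride.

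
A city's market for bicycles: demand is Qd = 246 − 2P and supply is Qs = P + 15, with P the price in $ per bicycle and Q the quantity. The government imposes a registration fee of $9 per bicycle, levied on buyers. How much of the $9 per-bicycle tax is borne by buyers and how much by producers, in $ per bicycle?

Before the tax: set 246 − 2P = P + 15 → P* = $77, Q* = 92.
With the tax collected from buyers, demand (in seller-price terms) shifts: Qd = 246 − 2(P + 9).
Solving gives Q = 86 with buyers paying $80 and producers receiving $71 (the $9 wedge).
Burden on buyers: $3; on producers: $6. (They sum to $9.)
The less price-elastic side of the market bears the larger share of a per-unit tax.

Buyers bear $3 per bicycle; producers bear $6 per bicycle.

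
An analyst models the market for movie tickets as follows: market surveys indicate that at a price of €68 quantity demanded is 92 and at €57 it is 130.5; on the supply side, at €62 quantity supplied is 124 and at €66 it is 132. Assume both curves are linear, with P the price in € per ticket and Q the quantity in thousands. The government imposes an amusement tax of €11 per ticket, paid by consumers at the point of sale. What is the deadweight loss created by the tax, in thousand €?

Demand slope: (130.5 − 92)/(57 − 68) = -3.5, so Qd = 330 − 3.5P.
Supply slope: (132 − 124)/(66 − 62) = 2, so Qs = 2P.
Before the tax: set 330 − 3.5P = 2P → P* = €60, Q* = 120.
With the tax collected from consumers, demand (in seller-price terms) shifts: Qd = 330 − 3.5(P + 11).
New equilibrium: consumers pay €64, producers receive €53, Q = 106. (Wedge: Pb − Ps = 11.)
Quantity falls by |ΔQ| = |120 − 106| = 14.
DWL = ½ · t · |ΔQ| = ½ · 11 · 14 = €77.

Deadweight loss = €77 thousand.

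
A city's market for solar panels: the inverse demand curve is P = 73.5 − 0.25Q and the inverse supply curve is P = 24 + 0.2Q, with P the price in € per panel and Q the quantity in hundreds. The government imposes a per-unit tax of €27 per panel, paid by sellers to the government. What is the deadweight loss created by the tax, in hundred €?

Deadweight loss = €810 hundred.

Inverting to Q(P) form: Qd = 294 − 4P; Qs = 5P − 120.
Before the tax: set 294 − 4P = 5P − 120 → P* = €46, Q* = 110.
With the tax collected from sellers, supply shifts: Qs = 5(P − 27) − 120.
Solving gives Q = 50 with buyers paying €61 and sellers receiving €34 (the €27 wedge).
Quantity falls by |ΔQ| = |110 − 50| = 60.
DWL = ½ · t · |ΔQ| = ½ · 27 · 60 = €810.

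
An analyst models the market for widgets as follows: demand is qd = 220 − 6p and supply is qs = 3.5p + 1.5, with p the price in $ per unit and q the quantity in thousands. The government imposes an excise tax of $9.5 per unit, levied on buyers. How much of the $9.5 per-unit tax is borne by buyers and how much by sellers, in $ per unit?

Without the tax, 220 − 6p = 3.5p + 1.5 gives 9.5p = 218.5, so p* = $23 and q* = 82.
With the tax collected from buyers, demand (in seller-price terms) shifts: qd = 220 − 6(p + 9.5).
New equilibrium: buyers pay $26.5, sellers receive $17, q = 61. (Wedge: pb − ps = 9.5.)
Burden on buyers: $3.5; on sellers: $6. (They sum to $9.5.)
The less price-elastic side of the market bears the larger share of a per-unit tax.

Buyers bear $3.5 per unit; sellers bear $6 per unit.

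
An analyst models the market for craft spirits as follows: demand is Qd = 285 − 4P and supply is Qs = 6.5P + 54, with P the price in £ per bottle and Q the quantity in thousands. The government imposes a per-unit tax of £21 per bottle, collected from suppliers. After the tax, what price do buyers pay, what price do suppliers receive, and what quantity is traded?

Before the tax: set 285 − 4P = 6.5P + 54 → P* = £22, Q* = 197.
With the tax collected from suppliers, supply shifts: Qs = 6.5(P − 21) + 54.
Solving gives Q = 145 with buyers paying £35 and suppliers receiving £14 (the £21 wedge).

Buyers pay £35; suppliers receive £14; quantity = 145.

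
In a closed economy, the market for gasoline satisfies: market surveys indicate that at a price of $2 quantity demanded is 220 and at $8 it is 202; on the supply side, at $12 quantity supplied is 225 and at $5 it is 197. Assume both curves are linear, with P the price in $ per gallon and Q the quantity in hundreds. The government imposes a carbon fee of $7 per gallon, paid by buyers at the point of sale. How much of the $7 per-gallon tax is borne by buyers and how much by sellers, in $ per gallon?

Demand slope: (202 − 220)/(8 − 2) = -3, so Qd = 226 − 3P.
Supply slope: (197 − 225)/(5 − 12) = 4, so Qs = 4P + 177.
Without the tax, 226 − 3P = 4P + 177 gives 7P = 49, so P* = $7 and Q* = 205.
With the tax collected from buyers, demand (in seller-price terms) shifts: Qd = 226 − 3(P + 7).
New equilibrium: buyers pay $11, sellers receive $4, Q = 193. (Wedge: Pb − Ps = 7.)
Burden on buyers: $4; on sellers: $3. (They sum to $7.)
The less price-elastic side of the market bears the larger share of a per-unit tax.

Buyers bear $4 per gallon; sellers bear $3 per gallon.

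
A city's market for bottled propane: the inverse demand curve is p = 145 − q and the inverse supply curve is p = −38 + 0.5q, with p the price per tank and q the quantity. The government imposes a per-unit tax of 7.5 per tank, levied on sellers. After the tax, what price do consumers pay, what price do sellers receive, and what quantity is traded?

Rewrite in direct form: qd = 145 − p and qs = 2p + 76.
Before the tax: set 145 − p = 2p + 76 → p* = 23, q* = 122.
With the tax collected from sellers, supply shifts: qs = 2(p − 7.5) + 76.
New equilibrium: consumers pay 28, sellers receive 20.5, q = 117. (Wedge: pb − ps = 7.5.)

Consumers pay 28; sellers receive 20.5; quantity = 117.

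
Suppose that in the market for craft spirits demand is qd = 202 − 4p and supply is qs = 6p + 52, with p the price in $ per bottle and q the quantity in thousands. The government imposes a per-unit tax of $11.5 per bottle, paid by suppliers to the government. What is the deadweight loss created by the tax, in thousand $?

Without the tax, 202 − 4p = 6p + 52 gives 10p = 150, so p* = $15 and q* = 142.
With the tax collected from suppliers, supply shifts: qs = 6(p − 11.5) + 52.
New equilibrium: consumers pay $21.9, suppliers receive $10.4, q = 114.4. (Wedge: pb − ps = 11.5.)
Quantity falls by |ΔQ| = |142 − 114.4| = 27.6.
DWL = ½ · t · |ΔQ| = ½ · 11.5 · 27.6 = $158.7.

Deadweight loss = $158.7 thousand.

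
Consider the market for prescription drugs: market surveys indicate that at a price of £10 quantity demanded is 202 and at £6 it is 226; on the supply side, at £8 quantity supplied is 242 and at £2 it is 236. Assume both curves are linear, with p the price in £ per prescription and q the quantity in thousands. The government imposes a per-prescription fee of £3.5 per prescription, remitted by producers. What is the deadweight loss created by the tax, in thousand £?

Demand slope: (226 − 202)/(6 − 10) = -6, so qd = 262 − 6p.
Supply slope: (236 − 242)/(2 − 8) = 1, so qs = p + 234.
Without the tax, 262 − 6p = p + 234 gives 7p = 28, so p* = £4 and q* = 238.
With the tax collected from producers, supply shifts: qs = (p − 3.5) + 234.
Solving gives q = 235 with consumers paying £4.5 and producers receiving £1 (the £3.5 wedge).
Quantity falls by |ΔQ| = |238 − 235| = 3.
DWL = ½ · t · |ΔQ| = ½ · 3.5 · 3 = £5.25.

Deadweight loss = £5.25 thousand.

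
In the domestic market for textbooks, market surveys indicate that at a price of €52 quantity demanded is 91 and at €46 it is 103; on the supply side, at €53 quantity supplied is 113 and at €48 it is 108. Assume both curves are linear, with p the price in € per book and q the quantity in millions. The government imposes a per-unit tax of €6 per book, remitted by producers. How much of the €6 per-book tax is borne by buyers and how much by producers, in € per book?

Buyers bear €2 per book; producers bear €4 per book.

Demand slope: (103 − 91)/(46 − 52) = -2, so qd = 195 − 2p.
Supply slope: (108 − 113)/(48 − 53) = 1, so qs = p + 60.
Without the tax, 195 − 2p = p + 60 gives 3p = 135, so p* = €45 and q* = 105.
With the tax collected from producers, supply shifts: qs = (p − 6) + 60.
Solving gives q = 101 with buyers paying €47 and producers receiving €41 (the €6 wedge).
Burden on buyers: €2; on producers: €4. (They sum to €6.)
The less price-elastic side of the market bears the larger share of a per-unit tax.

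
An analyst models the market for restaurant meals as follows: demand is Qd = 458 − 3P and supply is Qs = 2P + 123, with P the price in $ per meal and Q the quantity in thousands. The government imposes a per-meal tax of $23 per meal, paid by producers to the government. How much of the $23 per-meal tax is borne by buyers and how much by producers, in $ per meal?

Buyers bear $9.2 per meal; producers bear $13.8 per meal.

Before the tax: set 458 − 3P = 2P + 123 → P* = $67, Q* = 257.
With the tax collected from producers, supply shifts: Qs = 2(P − 23) + 123.
New equilibrium: buyers pay $76.2, producers receive $53.2, Q = 229.4. (Wedge: Pb − Ps = 23.)
Burden on buyers: $9.2; on producers: $13.8. (They sum to $23.)
The less price-elastic side of the market bears the larger share of a per-unit tax.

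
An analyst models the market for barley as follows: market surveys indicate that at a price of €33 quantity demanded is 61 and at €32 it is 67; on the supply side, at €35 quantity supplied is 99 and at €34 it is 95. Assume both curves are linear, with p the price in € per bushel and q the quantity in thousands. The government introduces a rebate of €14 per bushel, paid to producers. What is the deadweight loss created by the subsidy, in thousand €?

Demand slope: (67 − 61)/(32 − 33) = -6, so qd = 259 − 6p.
Supply slope: (95 − 99)/(34 − 35) = 4, so qs = 4p − 41.
Before the subsidy: set 259 − 6p = 4p − 41 → p* = €30, q* = 79.
With a per-unit subsidy paid to producers, each receives p + 14 per unit sold, so supply becomes qs = 4(p + 14) − 41.
New equilibrium: buyers pay €24.4, producers receive €38.4, q = 112.6. (Wedge: pb − ps = −14.)
Quantity rises by |ΔQ| = |79 − 112.6| = 33.6.
DWL = ½ · t · |ΔQ| = ½ · 14 · 33.6 = €235.2.

Deadweight loss = €235.2 thousand.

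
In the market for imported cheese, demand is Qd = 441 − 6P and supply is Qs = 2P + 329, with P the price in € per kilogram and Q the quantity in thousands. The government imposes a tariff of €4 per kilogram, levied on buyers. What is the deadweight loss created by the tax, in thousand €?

Without the tax, 441 − 6P = 2P + 329 gives 8P = 112, so P* = €14 and Q* = 357.
With the tax collected from buyers, demand (in seller-price terms) shifts: Qd = 441 − 6(P + 4).
New equilibrium: buyers pay €15, suppliers receive €11, Q = 351. (Wedge: Pb − Ps = 4.)
Quantity falls by |ΔQ| = |357 − 351| = 6.
DWL = ½ · t · |ΔQ| = ½ · 4 · 6 = €12.

Deadweight loss = €12 thousand.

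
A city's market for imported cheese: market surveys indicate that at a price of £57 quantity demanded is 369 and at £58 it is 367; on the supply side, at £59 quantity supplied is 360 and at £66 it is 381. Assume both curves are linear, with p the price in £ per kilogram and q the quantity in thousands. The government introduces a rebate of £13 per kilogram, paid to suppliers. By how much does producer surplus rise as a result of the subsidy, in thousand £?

Producer surplus rises by £1928.16 thousand.

Demand slope: (367 − 369)/(58 − 57) = -2, so qd = 483 − 2p.
Supply slope: (381 − 360)/(66 − 59) = 3, so qs = 3p + 183.
Before the subsidy: set 483 − 2p = 3p + 183 → p* = £60, q* = 363.
With a per-unit subsidy paid to suppliers, each receives p + 13 per unit sold, so supply becomes qs = 3(p + 13) + 183.
Solving gives q = 378.6 with buyers paying £52.2 and suppliers receiving £65.2 (the £13 wedge).
ΔPS is the trapezoid between Q = 378.6 and Q = 363 of height £5.2: ½ · (363 + 378.6) · 5.2 = £1928.16.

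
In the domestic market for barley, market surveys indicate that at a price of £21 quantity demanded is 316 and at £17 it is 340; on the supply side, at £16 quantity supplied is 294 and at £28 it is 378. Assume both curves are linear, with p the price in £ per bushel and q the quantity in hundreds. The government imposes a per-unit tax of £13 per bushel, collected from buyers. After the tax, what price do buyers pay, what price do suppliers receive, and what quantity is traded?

Buyers pay £27; suppliers receive £14; quantity = 280.

Demand slope: (340 − 316)/(17 − 21) = -6, so qd = 442 − 6p.
Supply slope: (378 − 294)/(28 − 16) = 7, so qs = 7p + 182.
Before the tax: set 442 − 6p = 7p + 182 → p* = £20, q* = 322.
With the tax collected from buyers, demand (in seller-price terms) shifts: qd = 442 − 6(p + 13).
Solving gives q = 280 with buyers paying £27 and suppliers receiving £14 (the £13 wedge).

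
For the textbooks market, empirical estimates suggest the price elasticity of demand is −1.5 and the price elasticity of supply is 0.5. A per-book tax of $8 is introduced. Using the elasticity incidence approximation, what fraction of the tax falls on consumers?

Consumers' share ≈ 0.25.

Incidence ratio: consumers' share ≈ εs / (εs + |εd|) = 0.5 / (0.5 + 1.5) = 0.25.
Supply is the less elastic side, so consumers bear the smaller share.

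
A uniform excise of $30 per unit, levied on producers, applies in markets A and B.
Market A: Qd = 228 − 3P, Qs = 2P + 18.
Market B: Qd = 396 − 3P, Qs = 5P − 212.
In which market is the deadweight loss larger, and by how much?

Market B, by $303.75.

Market A: pre-tax P* = $42, Q* = 102; post-tax Q = 66; deadweight loss = $540.
Market B: pre-tax P* = $76, Q* = 168; post-tax Q = 111.75; deadweight loss = $843.75.
Difference: $540 vs $843.75 → market B is larger by $303.75.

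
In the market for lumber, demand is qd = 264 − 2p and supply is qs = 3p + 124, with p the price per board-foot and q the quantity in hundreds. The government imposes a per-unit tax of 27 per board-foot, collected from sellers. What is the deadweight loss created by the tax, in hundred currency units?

Before the tax: set 264 − 2p = 3p + 124 → p* = 28, q* = 208.
With the tax collected from sellers, supply shifts: qs = 3(p − 27) + 124.
Solving gives q = 175.6 with buyers paying 44.2 and sellers receiving 17.2 (the 27 wedge).
Quantity falls by |ΔQ| = |208 − 175.6| = 32.4.
DWL = ½ · t · |ΔQ| = ½ · 27 · 32.4 = 437.4.

Deadweight loss = 437.4 hundred.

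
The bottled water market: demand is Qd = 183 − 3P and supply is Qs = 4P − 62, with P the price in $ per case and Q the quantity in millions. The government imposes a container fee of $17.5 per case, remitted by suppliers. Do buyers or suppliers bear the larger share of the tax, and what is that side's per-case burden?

Before the tax: set 183 − 3P = 4P − 62 → P* = $35, Q* = 78.
With the tax collected from suppliers, supply shifts: Qs = 4(P − 17.5) − 62.
New equilibrium: buyers pay $45, suppliers receive $27.5, Q = 48. (Wedge: Pb − Ps = 17.5.)
Per-case burden: buyers $10, suppliers $7.5.
Buyers take the larger share because demand is less price-elastic here (demand slope 3 vs supply slope 4).
The less price-elastic side of the market bears the larger share of a per-unit tax.

Buyers bear the larger share: $10 per case.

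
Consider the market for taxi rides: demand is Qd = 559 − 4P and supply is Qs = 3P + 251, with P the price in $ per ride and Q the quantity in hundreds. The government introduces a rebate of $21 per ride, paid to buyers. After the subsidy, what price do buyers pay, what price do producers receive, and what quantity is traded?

Buyers pay $35; producers receive $56; quantity = 419.

Without the subsidy, 559 − 4P = 3P + 251 gives 7P = 308, so P* = $44 and Q* = 383.
With a per-unit subsidy paid to buyers, each effectively pays P − 21, so demand becomes Qd = 559 − 4(P − 21).
Solving gives Q = 419 with buyers paying $35 and producers receiving $56 (the $21 wedge).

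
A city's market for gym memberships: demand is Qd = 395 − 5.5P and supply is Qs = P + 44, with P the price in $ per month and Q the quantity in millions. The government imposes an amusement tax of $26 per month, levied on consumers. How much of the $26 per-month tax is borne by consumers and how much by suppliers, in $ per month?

Without the tax, 395 − 5.5P = P + 44 gives 6.5P = 351, so P* = $54 and Q* = 98.
With the tax collected from consumers, demand (in seller-price terms) shifts: Qd = 395 − 5.5(P + 26).
Solving gives Q = 76 with consumers paying $58 and suppliers receiving $32 (the $26 wedge).
Burden on consumers: $4; on suppliers: $22. (They sum to $26.)
The less price-elastic side of the market bears the larger share of a per-unit tax.

Consumers bear $4 per month; suppliers bear $22 per month.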